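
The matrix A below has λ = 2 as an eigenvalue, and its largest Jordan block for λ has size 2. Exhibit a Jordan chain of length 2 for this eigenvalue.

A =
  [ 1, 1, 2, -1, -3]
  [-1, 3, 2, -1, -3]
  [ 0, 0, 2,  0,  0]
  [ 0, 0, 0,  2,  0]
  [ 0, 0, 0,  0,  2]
A Jordan chain for λ = 2 of length 2:
v_1 = (-1, -1, 0, 0, 0)ᵀ
v_2 = (1, 0, 0, 0, 0)ᵀ

Let N = A − (2)·I. We want v_2 with N^2 v_2 = 0 but N^1 v_2 ≠ 0; then v_{j-1} := N · v_j for j = 2, …, 2.

Pick v_2 = (1, 0, 0, 0, 0)ᵀ.
Then v_1 = N · v_2 = (-1, -1, 0, 0, 0)ᵀ.

Sanity check: (A − (2)·I) v_1 = (0, 0, 0, 0, 0)ᵀ = 0. ✓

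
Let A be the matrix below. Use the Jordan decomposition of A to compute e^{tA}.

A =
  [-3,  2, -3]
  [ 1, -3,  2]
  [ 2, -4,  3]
e^{tA} =
  [-2*t*exp(-t) + exp(-t), 2*t^2*exp(-t) + 2*t*exp(-t), -t^2*exp(-t) - 3*t*exp(-t)]
  [t*exp(-t), -t^2*exp(-t) - 2*t*exp(-t) + exp(-t), t^2*exp(-t)/2 + 2*t*exp(-t)]
  [2*t*exp(-t), -2*t^2*exp(-t) - 4*t*exp(-t), t^2*exp(-t) + 4*t*exp(-t) + exp(-t)]

Strategy: write A = P · J · P⁻¹ where J is a Jordan canonical form, so e^{tA} = P · e^{tJ} · P⁻¹, and e^{tJ} can be computed block-by-block.

A has Jordan form
J =
  [-1,  1,  0]
  [ 0, -1,  1]
  [ 0,  0, -1]
(up to reordering of blocks).

Per-block formulas:
  For a 3×3 Jordan block J_3(-1): exp(t · J_3(-1)) = e^(-1t)·(I + t·N + (t^2/2)·N^2), where N is the 3×3 nilpotent shift.

After assembling e^{tJ} and conjugating by P, we get:

e^{tA} =
  [-2*t*exp(-t) + exp(-t), 2*t^2*exp(-t) + 2*t*exp(-t), -t^2*exp(-t) - 3*t*exp(-t)]
  [t*exp(-t), -t^2*exp(-t) - 2*t*exp(-t) + exp(-t), t^2*exp(-t)/2 + 2*t*exp(-t)]
  [2*t*exp(-t), -2*t^2*exp(-t) - 4*t*exp(-t), t^2*exp(-t) + 4*t*exp(-t) + exp(-t)]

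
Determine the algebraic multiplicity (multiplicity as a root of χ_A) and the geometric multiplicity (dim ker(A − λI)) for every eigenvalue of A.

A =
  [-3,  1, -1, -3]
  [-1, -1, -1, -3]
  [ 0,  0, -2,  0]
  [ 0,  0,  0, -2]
λ = -2: alg = 4, geom = 3

Step 1 — factor the characteristic polynomial to read off the algebraic multiplicities:
  χ_A(x) = (x + 2)^4

Step 2 — compute geometric multiplicities via the rank-nullity identity g(λ) = n − rank(A − λI):
  rank(A − (-2)·I) = 1, so dim ker(A − (-2)·I) = n − 1 = 3

Summary:
  λ = -2: algebraic multiplicity = 4, geometric multiplicity = 3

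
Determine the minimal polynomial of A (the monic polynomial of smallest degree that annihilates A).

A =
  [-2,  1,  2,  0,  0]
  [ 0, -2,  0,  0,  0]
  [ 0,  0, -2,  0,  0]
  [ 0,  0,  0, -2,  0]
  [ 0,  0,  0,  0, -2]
x^2 + 4*x + 4

The characteristic polynomial is χ_A(x) = (x + 2)^5, so the eigenvalues are known. The minimal polynomial is
  m_A(x) = Π_λ (x − λ)^{k_λ}
where k_λ is the size of the *largest* Jordan block for λ (equivalently, the smallest k with (A − λI)^k v = 0 for every generalised eigenvector v of λ).

  λ = -2: largest Jordan block has size 2, contributing (x + 2)^2

So m_A(x) = (x + 2)^2 = x^2 + 4*x + 4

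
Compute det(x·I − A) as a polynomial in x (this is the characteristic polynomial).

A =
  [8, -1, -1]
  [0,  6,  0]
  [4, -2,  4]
x^3 - 18*x^2 + 108*x - 216

Expanding det(x·I − A) (e.g. by cofactor expansion or by noting that A is similar to its Jordan form J, which has the same characteristic polynomial as A) gives
  χ_A(x) = x^3 - 18*x^2 + 108*x - 216
which factors as (x - 6)^3. The eigenvalues (with algebraic multiplicities) are λ = 6 with multiplicity 3.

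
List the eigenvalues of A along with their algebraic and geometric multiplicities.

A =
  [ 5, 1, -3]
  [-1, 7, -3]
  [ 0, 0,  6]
λ = 6: alg = 3, geom = 2

Step 1 — factor the characteristic polynomial to read off the algebraic multiplicities:
  χ_A(x) = (x - 6)^3

Step 2 — compute geometric multiplicities via the rank-nullity identity g(λ) = n − rank(A − λI):
  rank(A − (6)·I) = 1, so dim ker(A − (6)·I) = n − 1 = 2

Summary:
  λ = 6: algebraic multiplicity = 3, geometric multiplicity = 2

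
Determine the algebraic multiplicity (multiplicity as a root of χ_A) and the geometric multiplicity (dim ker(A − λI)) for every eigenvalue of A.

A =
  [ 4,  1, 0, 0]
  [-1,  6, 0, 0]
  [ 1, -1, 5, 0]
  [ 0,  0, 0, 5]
λ = 5: alg = 4, geom = 3

Step 1 — factor the characteristic polynomial to read off the algebraic multiplicities:
  χ_A(x) = (x - 5)^4

Step 2 — compute geometric multiplicities via the rank-nullity identity g(λ) = n − rank(A − λI):
  rank(A − (5)·I) = 1, so dim ker(A − (5)·I) = n − 1 = 3

Summary:
  λ = 5: algebraic multiplicity = 4, geometric multiplicity = 3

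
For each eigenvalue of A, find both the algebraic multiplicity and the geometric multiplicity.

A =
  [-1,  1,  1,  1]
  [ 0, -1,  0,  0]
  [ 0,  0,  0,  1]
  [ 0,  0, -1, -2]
λ = -1: alg = 4, geom = 2

Step 1 — factor the characteristic polynomial to read off the algebraic multiplicities:
  χ_A(x) = (x + 1)^4

Step 2 — compute geometric multiplicities via the rank-nullity identity g(λ) = n − rank(A − λI):
  rank(A − (-1)·I) = 2, so dim ker(A − (-1)·I) = n − 2 = 2

Summary:
  λ = -1: algebraic multiplicity = 4, geometric multiplicity = 2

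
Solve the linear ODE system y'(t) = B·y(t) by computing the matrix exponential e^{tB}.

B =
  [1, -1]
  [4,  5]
e^{tB} =
  [-2*t*exp(3*t) + exp(3*t), -t*exp(3*t)]
  [4*t*exp(3*t), 2*t*exp(3*t) + exp(3*t)]

Strategy: write B = P · J · P⁻¹ where J is a Jordan canonical form, so e^{tB} = P · e^{tJ} · P⁻¹, and e^{tJ} can be computed block-by-block.

B has Jordan form
J =
  [3, 1]
  [0, 3]
(up to reordering of blocks).

Per-block formulas:
  For a 2×2 Jordan block J_2(3): exp(t · J_2(3)) = e^(3t)·(I + t·N), where N is the 2×2 nilpotent shift.

After assembling e^{tJ} and conjugating by P, we get:

e^{tB} =
  [-2*t*exp(3*t) + exp(3*t), -t*exp(3*t)]
  [4*t*exp(3*t), 2*t*exp(3*t) + exp(3*t)]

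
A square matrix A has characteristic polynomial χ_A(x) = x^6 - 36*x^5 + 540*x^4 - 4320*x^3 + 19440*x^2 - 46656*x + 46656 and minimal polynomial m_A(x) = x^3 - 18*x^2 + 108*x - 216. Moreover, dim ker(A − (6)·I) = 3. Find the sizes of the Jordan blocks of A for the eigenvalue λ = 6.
Block sizes for λ = 6: [3, 2, 1]

Step 1 — from the characteristic polynomial, algebraic multiplicity of λ = 6 is 6. From dim ker(A − (6)·I) = 3, there are exactly 3 Jordan blocks for λ = 6.
Step 2 — from the minimal polynomial, the factor (x − 6)^3 tells us the largest block for λ = 6 has size 3.
Step 3 — with total size 6, 3 blocks, and largest block 3, the block sizes (in nonincreasing order) are [3, 2, 1].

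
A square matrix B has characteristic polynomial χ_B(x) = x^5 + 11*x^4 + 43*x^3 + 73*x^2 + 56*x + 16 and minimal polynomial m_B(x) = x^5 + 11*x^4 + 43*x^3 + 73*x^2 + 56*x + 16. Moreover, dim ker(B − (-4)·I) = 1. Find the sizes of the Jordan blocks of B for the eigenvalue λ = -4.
Block sizes for λ = -4: [2]

Step 1 — from the characteristic polynomial, algebraic multiplicity of λ = -4 is 2. From dim ker(B − (-4)·I) = 1, there are exactly 1 Jordan blocks for λ = -4.
Step 2 — from the minimal polynomial, the factor (x + 4)^2 tells us the largest block for λ = -4 has size 2.
Step 3 — with total size 2, 1 blocks, and largest block 2, the block sizes (in nonincreasing order) are [2].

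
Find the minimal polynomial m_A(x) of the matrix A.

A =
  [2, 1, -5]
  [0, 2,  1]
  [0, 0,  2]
x^3 - 6*x^2 + 12*x - 8

The characteristic polynomial is χ_A(x) = (x - 2)^3, so the eigenvalues are known. The minimal polynomial is
  m_A(x) = Π_λ (x − λ)^{k_λ}
where k_λ is the size of the *largest* Jordan block for λ (equivalently, the smallest k with (A − λI)^k v = 0 for every generalised eigenvector v of λ).

  λ = 2: largest Jordan block has size 3, contributing (x − 2)^3

So m_A(x) = (x - 2)^3 = x^3 - 6*x^2 + 12*x - 8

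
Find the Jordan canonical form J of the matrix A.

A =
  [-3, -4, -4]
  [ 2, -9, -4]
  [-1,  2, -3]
J_2(-5) ⊕ J_1(-5)

The characteristic polynomial is
  det(x·I − A) = x^3 + 15*x^2 + 75*x + 125 = (x + 5)^3

Eigenvalues and multiplicities (the geometric multiplicity of λ is n − rank(A − λI), which equals the number of Jordan blocks for λ):
  λ = -5: algebraic multiplicity = 3, geometric multiplicity = 2

Determining the block sizes for each eigenvalue:
  λ = -5: 2 blocks summing to 3 forces exactly one block of size 2 and the rest size 1 → block sizes [2, 1]

Assembling the blocks gives a Jordan form
J =
  [-5,  1,  0]
  [ 0, -5,  0]
  [ 0,  0, -5]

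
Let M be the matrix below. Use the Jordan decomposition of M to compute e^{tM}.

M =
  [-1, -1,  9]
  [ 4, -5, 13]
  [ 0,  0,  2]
e^{tM} =
  [2*t*exp(-3*t) + exp(-3*t), -t*exp(-3*t), -t*exp(-3*t) + 2*exp(2*t) - 2*exp(-3*t)]
  [4*t*exp(-3*t), -2*t*exp(-3*t) + exp(-3*t), -2*t*exp(-3*t) + 3*exp(2*t) - 3*exp(-3*t)]
  [0, 0, exp(2*t)]

Strategy: write M = P · J · P⁻¹ where J is a Jordan canonical form, so e^{tM} = P · e^{tJ} · P⁻¹, and e^{tJ} can be computed block-by-block.

M has Jordan form
J =
  [-3,  1, 0]
  [ 0, -3, 0]
  [ 0,  0, 2]
(up to reordering of blocks).

Per-block formulas:
  For a 1×1 block at λ = 2: exp(t · [2]) = [e^(2t)].
  For a 2×2 Jordan block J_2(-3): exp(t · J_2(-3)) = e^(-3t)·(I + t·N), where N is the 2×2 nilpotent shift.

After assembling e^{tJ} and conjugating by P, we get:

e^{tM} =
  [2*t*exp(-3*t) + exp(-3*t), -t*exp(-3*t), -t*exp(-3*t) + 2*exp(2*t) - 2*exp(-3*t)]
  [4*t*exp(-3*t), -2*t*exp(-3*t) + exp(-3*t), -2*t*exp(-3*t) + 3*exp(2*t) - 3*exp(-3*t)]
  [0, 0, exp(2*t)]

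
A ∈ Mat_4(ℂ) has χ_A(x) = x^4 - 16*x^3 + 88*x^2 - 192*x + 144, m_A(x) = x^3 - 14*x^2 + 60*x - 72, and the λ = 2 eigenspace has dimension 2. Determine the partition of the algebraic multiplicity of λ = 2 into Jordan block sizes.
Block sizes for λ = 2: [1, 1]

Step 1 — from the characteristic polynomial, algebraic multiplicity of λ = 2 is 2. From dim ker(A − (2)·I) = 2, there are exactly 2 Jordan blocks for λ = 2.
Step 2 — from the minimal polynomial, the factor (x − 2) tells us the largest block for λ = 2 has size 1.
Step 3 — with total size 2, 2 blocks, and largest block 1, the block sizes (in nonincreasing order) are [1, 1].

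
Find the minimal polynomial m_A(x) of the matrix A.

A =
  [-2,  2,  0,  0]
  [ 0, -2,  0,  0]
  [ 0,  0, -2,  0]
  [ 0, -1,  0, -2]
x^2 + 4*x + 4

The characteristic polynomial is χ_A(x) = (x + 2)^4, so the eigenvalues are known. The minimal polynomial is
  m_A(x) = Π_λ (x − λ)^{k_λ}
where k_λ is the size of the *largest* Jordan block for λ (equivalently, the smallest k with (A − λI)^k v = 0 for every generalised eigenvector v of λ).

  λ = -2: largest Jordan block has size 2, contributing (x + 2)^2

So m_A(x) = (x + 2)^2 = x^2 + 4*x + 4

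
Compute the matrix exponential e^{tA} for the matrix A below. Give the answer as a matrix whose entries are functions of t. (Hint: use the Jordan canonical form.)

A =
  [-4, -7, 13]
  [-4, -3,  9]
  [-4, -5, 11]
e^{tA} =
  [3 - 2*exp(2*t), -t*exp(2*t) - 3*exp(2*t) + 3, t*exp(2*t) + 6*exp(2*t) - 6]
  [2 - 2*exp(2*t), -t*exp(2*t) - exp(2*t) + 2, t*exp(2*t) + 4*exp(2*t) - 4]
  [2 - 2*exp(2*t), -t*exp(2*t) - 2*exp(2*t) + 2, t*exp(2*t) + 5*exp(2*t) - 4]

Strategy: write A = P · J · P⁻¹ where J is a Jordan canonical form, so e^{tA} = P · e^{tJ} · P⁻¹, and e^{tJ} can be computed block-by-block.

A has Jordan form
J =
  [0, 0, 0]
  [0, 2, 1]
  [0, 0, 2]
(up to reordering of blocks).

Per-block formulas:
  For a 2×2 Jordan block J_2(2): exp(t · J_2(2)) = e^(2t)·(I + t·N), where N is the 2×2 nilpotent shift.
  For a 1×1 block at λ = 0: exp(t · [0]) = [e^(0t)].

After assembling e^{tJ} and conjugating by P, we get:

e^{tA} =
  [3 - 2*exp(2*t), -t*exp(2*t) - 3*exp(2*t) + 3, t*exp(2*t) + 6*exp(2*t) - 6]
  [2 - 2*exp(2*t), -t*exp(2*t) - exp(2*t) + 2, t*exp(2*t) + 4*exp(2*t) - 4]
  [2 - 2*exp(2*t), -t*exp(2*t) - 2*exp(2*t) + 2, t*exp(2*t) + 5*exp(2*t) - 4]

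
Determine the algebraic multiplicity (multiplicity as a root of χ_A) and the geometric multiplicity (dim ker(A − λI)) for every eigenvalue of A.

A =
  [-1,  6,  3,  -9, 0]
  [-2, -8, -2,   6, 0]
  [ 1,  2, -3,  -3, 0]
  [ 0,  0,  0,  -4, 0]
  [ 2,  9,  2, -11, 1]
λ = -4: alg = 4, geom = 3; λ = 1: alg = 1, geom = 1

Step 1 — factor the characteristic polynomial to read off the algebraic multiplicities:
  χ_A(x) = (x - 1)*(x + 4)^4

Step 2 — compute geometric multiplicities via the rank-nullity identity g(λ) = n − rank(A − λI):
  rank(A − (-4)·I) = 2, so dim ker(A − (-4)·I) = n − 2 = 3
  rank(A − (1)·I) = 4, so dim ker(A − (1)·I) = n − 4 = 1

Summary:
  λ = -4: algebraic multiplicity = 4, geometric multiplicity = 3
  λ = 1: algebraic multiplicity = 1, geometric multiplicity = 1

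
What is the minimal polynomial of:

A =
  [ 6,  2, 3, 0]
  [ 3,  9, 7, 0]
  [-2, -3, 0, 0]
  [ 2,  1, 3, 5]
x^3 - 15*x^2 + 75*x - 125

The characteristic polynomial is χ_A(x) = (x - 5)^4, so the eigenvalues are known. The minimal polynomial is
  m_A(x) = Π_λ (x − λ)^{k_λ}
where k_λ is the size of the *largest* Jordan block for λ (equivalently, the smallest k with (A − λI)^k v = 0 for every generalised eigenvector v of λ).

  λ = 5: largest Jordan block has size 3, contributing (x − 5)^3

So m_A(x) = (x - 5)^3 = x^3 - 15*x^2 + 75*x - 125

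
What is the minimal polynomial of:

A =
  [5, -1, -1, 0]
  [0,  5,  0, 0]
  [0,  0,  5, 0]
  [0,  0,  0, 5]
x^2 - 10*x + 25

The characteristic polynomial is χ_A(x) = (x - 5)^4, so the eigenvalues are known. The minimal polynomial is
  m_A(x) = Π_λ (x − λ)^{k_λ}
where k_λ is the size of the *largest* Jordan block for λ (equivalently, the smallest k with (A − λI)^k v = 0 for every generalised eigenvector v of λ).

  λ = 5: largest Jordan block has size 2, contributing (x − 5)^2

So m_A(x) = (x - 5)^2 = x^2 - 10*x + 25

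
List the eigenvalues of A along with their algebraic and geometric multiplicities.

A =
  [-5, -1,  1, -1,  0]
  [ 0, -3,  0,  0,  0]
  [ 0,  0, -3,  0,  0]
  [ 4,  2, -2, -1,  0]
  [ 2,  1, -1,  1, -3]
λ = -3: alg = 5, geom = 4

Step 1 — factor the characteristic polynomial to read off the algebraic multiplicities:
  χ_A(x) = (x + 3)^5

Step 2 — compute geometric multiplicities via the rank-nullity identity g(λ) = n − rank(A − λI):
  rank(A − (-3)·I) = 1, so dim ker(A − (-3)·I) = n − 1 = 4

Summary:
  λ = -3: algebraic multiplicity = 5, geometric multiplicity = 4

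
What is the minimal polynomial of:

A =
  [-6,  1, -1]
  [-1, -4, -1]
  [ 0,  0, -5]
x^2 + 10*x + 25

The characteristic polynomial is χ_A(x) = (x + 5)^3, so the eigenvalues are known. The minimal polynomial is
  m_A(x) = Π_λ (x − λ)^{k_λ}
where k_λ is the size of the *largest* Jordan block for λ (equivalently, the smallest k with (A − λI)^k v = 0 for every generalised eigenvector v of λ).

  λ = -5: largest Jordan block has size 2, contributing (x + 5)^2

So m_A(x) = (x + 5)^2 = x^2 + 10*x + 25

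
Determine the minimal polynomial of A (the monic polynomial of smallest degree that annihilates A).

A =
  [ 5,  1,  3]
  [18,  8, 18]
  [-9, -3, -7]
x^2 - 4*x + 4

The characteristic polynomial is χ_A(x) = (x - 2)^3, so the eigenvalues are known. The minimal polynomial is
  m_A(x) = Π_λ (x − λ)^{k_λ}
where k_λ is the size of the *largest* Jordan block for λ (equivalently, the smallest k with (A − λI)^k v = 0 for every generalised eigenvector v of λ).

  λ = 2: largest Jordan block has size 2, contributing (x − 2)^2

So m_A(x) = (x - 2)^2 = x^2 - 4*x + 4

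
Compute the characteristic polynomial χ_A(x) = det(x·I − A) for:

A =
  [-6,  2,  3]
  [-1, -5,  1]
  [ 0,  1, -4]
x^3 + 15*x^2 + 75*x + 125

Expanding det(x·I − A) (e.g. by cofactor expansion or by noting that A is similar to its Jordan form J, which has the same characteristic polynomial as A) gives
  χ_A(x) = x^3 + 15*x^2 + 75*x + 125
which factors as (x + 5)^3. The eigenvalues (with algebraic multiplicities) are λ = -5 with multiplicity 3.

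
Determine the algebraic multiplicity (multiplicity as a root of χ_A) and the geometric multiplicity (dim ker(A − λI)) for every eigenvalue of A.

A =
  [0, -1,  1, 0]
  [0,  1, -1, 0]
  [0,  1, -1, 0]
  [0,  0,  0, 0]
λ = 0: alg = 4, geom = 3

Step 1 — factor the characteristic polynomial to read off the algebraic multiplicities:
  χ_A(x) = x^4

Step 2 — compute geometric multiplicities via the rank-nullity identity g(λ) = n − rank(A − λI):
  rank(A − (0)·I) = 1, so dim ker(A − (0)·I) = n − 1 = 3

Summary:
  λ = 0: algebraic multiplicity = 4, geometric multiplicity = 3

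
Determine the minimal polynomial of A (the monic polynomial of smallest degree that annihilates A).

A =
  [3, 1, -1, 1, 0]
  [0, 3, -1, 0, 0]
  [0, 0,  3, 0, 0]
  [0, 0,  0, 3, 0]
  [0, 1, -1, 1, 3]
x^3 - 9*x^2 + 27*x - 27

The characteristic polynomial is χ_A(x) = (x - 3)^5, so the eigenvalues are known. The minimal polynomial is
  m_A(x) = Π_λ (x − λ)^{k_λ}
where k_λ is the size of the *largest* Jordan block for λ (equivalently, the smallest k with (A − λI)^k v = 0 for every generalised eigenvector v of λ).

  λ = 3: largest Jordan block has size 3, contributing (x − 3)^3

So m_A(x) = (x - 3)^3 = x^3 - 9*x^2 + 27*x - 27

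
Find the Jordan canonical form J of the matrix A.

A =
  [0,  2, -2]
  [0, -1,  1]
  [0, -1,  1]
J_2(0) ⊕ J_1(0)

The characteristic polynomial is
  det(x·I − A) = x^3

Eigenvalues and multiplicities (the geometric multiplicity of λ is n − rank(A − λI), which equals the number of Jordan blocks for λ):
  λ = 0: algebraic multiplicity = 3, geometric multiplicity = 2

Determining the block sizes for each eigenvalue:
  λ = 0: 2 blocks summing to 3 forces exactly one block of size 2 and the rest size 1 → block sizes [2, 1]

Assembling the blocks gives a Jordan form
J =
  [0, 1, 0]
  [0, 0, 0]
  [0, 0, 0]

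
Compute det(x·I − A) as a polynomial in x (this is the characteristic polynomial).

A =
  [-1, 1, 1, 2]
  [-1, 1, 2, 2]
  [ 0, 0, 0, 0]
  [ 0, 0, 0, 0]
x^4

Expanding det(x·I − A) (e.g. by cofactor expansion or by noting that A is similar to its Jordan form J, which has the same characteristic polynomial as A) gives
  χ_A(x) = x^4
which factors as x^4. The eigenvalues (with algebraic multiplicities) are λ = 0 with multiplicity 4.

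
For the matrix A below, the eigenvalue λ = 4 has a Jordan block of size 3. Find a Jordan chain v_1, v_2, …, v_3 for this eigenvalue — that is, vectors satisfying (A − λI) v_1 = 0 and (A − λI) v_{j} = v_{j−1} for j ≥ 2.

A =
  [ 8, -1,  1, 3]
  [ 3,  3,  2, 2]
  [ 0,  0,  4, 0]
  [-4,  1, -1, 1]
A Jordan chain for λ = 4 of length 3:
v_1 = (1, 1, 0, -1)ᵀ
v_2 = (4, 3, 0, -4)ᵀ
v_3 = (1, 0, 0, 0)ᵀ

Let N = A − (4)·I. We want v_3 with N^3 v_3 = 0 but N^2 v_3 ≠ 0; then v_{j-1} := N · v_j for j = 3, …, 2.

Pick v_3 = (1, 0, 0, 0)ᵀ.
Then v_2 = N · v_3 = (4, 3, 0, -4)ᵀ.
Then v_1 = N · v_2 = (1, 1, 0, -1)ᵀ.

Sanity check: (A − (4)·I) v_1 = (0, 0, 0, 0)ᵀ = 0. ✓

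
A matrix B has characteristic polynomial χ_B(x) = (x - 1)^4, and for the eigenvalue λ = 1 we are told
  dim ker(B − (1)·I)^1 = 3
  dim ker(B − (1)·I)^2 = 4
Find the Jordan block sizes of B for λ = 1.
Block sizes for λ = 1: [2, 1, 1]

From the dimensions of kernels of powers, the number of Jordan blocks of size at least j is d_j − d_{j−1} where d_j = dim ker(N^j) (with d_0 = 0). Computing the differences gives [3, 1].
The number of blocks of size exactly k is (#blocks of size ≥ k) − (#blocks of size ≥ k + 1), so the partition is: 2 block(s) of size 1, 1 block(s) of size 2.
In nonincreasing order the block sizes are [2, 1, 1].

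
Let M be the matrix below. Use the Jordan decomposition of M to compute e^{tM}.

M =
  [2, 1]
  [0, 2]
e^{tM} =
  [exp(2*t), t*exp(2*t)]
  [0, exp(2*t)]

Strategy: write M = P · J · P⁻¹ where J is a Jordan canonical form, so e^{tM} = P · e^{tJ} · P⁻¹, and e^{tJ} can be computed block-by-block.

M has Jordan form
J =
  [2, 1]
  [0, 2]
(up to reordering of blocks).

Per-block formulas:
  For a 2×2 Jordan block J_2(2): exp(t · J_2(2)) = e^(2t)·(I + t·N), where N is the 2×2 nilpotent shift.

After assembling e^{tJ} and conjugating by P, we get:

e^{tM} =
  [exp(2*t), t*exp(2*t)]
  [0, exp(2*t)]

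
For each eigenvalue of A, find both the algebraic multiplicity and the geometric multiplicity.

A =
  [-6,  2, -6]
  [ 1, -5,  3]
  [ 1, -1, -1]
λ = -4: alg = 3, geom = 2

Step 1 — factor the characteristic polynomial to read off the algebraic multiplicities:
  χ_A(x) = (x + 4)^3

Step 2 — compute geometric multiplicities via the rank-nullity identity g(λ) = n − rank(A − λI):
  rank(A − (-4)·I) = 1, so dim ker(A − (-4)·I) = n − 1 = 2

Summary:
  λ = -4: algebraic multiplicity = 3, geometric multiplicity = 2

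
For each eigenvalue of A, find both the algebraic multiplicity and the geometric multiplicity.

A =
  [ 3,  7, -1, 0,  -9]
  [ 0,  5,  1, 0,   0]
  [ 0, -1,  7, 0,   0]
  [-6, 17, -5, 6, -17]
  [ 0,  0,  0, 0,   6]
λ = 3: alg = 1, geom = 1; λ = 6: alg = 4, geom = 2

Step 1 — factor the characteristic polynomial to read off the algebraic multiplicities:
  χ_A(x) = (x - 6)^4*(x - 3)

Step 2 — compute geometric multiplicities via the rank-nullity identity g(λ) = n − rank(A − λI):
  rank(A − (3)·I) = 4, so dim ker(A − (3)·I) = n − 4 = 1
  rank(A − (6)·I) = 3, so dim ker(A − (6)·I) = n − 3 = 2

Summary:
  λ = 3: algebraic multiplicity = 1, geometric multiplicity = 1
  λ = 6: algebraic multiplicity = 4, geometric multiplicity = 2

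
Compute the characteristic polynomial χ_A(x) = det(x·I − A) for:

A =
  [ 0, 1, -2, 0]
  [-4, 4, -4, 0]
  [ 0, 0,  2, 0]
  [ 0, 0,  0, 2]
x^4 - 8*x^3 + 24*x^2 - 32*x + 16

Expanding det(x·I − A) (e.g. by cofactor expansion or by noting that A is similar to its Jordan form J, which has the same characteristic polynomial as A) gives
  χ_A(x) = x^4 - 8*x^3 + 24*x^2 - 32*x + 16
which factors as (x - 2)^4. The eigenvalues (with algebraic multiplicities) are λ = 2 with multiplicity 4.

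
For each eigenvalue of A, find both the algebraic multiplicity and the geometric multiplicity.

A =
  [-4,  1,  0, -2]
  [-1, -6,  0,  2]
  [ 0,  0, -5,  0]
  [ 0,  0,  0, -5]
λ = -5: alg = 4, geom = 3

Step 1 — factor the characteristic polynomial to read off the algebraic multiplicities:
  χ_A(x) = (x + 5)^4

Step 2 — compute geometric multiplicities via the rank-nullity identity g(λ) = n − rank(A − λI):
  rank(A − (-5)·I) = 1, so dim ker(A − (-5)·I) = n − 1 = 3

Summary:
  λ = -5: algebraic multiplicity = 4, geometric multiplicity = 3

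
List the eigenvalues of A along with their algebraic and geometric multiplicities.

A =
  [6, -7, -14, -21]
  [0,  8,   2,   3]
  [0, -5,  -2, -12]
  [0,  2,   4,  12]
λ = 6: alg = 4, geom = 2

Step 1 — factor the characteristic polynomial to read off the algebraic multiplicities:
  χ_A(x) = (x - 6)^4

Step 2 — compute geometric multiplicities via the rank-nullity identity g(λ) = n − rank(A − λI):
  rank(A − (6)·I) = 2, so dim ker(A − (6)·I) = n − 2 = 2

Summary:
  λ = 6: algebraic multiplicity = 4, geometric multiplicity = 2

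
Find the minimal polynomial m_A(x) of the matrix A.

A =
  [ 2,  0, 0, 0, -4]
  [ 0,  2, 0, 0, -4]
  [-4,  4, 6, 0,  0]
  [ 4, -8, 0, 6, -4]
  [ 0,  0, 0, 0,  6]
x^2 - 8*x + 12

The characteristic polynomial is χ_A(x) = (x - 6)^3*(x - 2)^2, so the eigenvalues are known. The minimal polynomial is
  m_A(x) = Π_λ (x − λ)^{k_λ}
where k_λ is the size of the *largest* Jordan block for λ (equivalently, the smallest k with (A − λI)^k v = 0 for every generalised eigenvector v of λ).

  λ = 2: largest Jordan block has size 1, contributing (x − 2)
  λ = 6: largest Jordan block has size 1, contributing (x − 6)

So m_A(x) = (x - 6)*(x - 2) = x^2 - 8*x + 12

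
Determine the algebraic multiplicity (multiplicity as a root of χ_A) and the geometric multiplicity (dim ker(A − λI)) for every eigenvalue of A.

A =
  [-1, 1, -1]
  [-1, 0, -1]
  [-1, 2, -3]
λ = -2: alg = 1, geom = 1; λ = -1: alg = 2, geom = 1

Step 1 — factor the characteristic polynomial to read off the algebraic multiplicities:
  χ_A(x) = (x + 1)^2*(x + 2)

Step 2 — compute geometric multiplicities via the rank-nullity identity g(λ) = n − rank(A − λI):
  rank(A − (-2)·I) = 2, so dim ker(A − (-2)·I) = n − 2 = 1
  rank(A − (-1)·I) = 2, so dim ker(A − (-1)·I) = n − 2 = 1

Summary:
  λ = -2: algebraic multiplicity = 1, geometric multiplicity = 1
  λ = -1: algebraic multiplicity = 2, geometric multiplicity = 1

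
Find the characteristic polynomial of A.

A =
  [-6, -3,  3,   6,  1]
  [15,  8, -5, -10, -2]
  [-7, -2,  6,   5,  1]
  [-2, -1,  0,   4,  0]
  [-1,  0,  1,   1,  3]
x^5 - 15*x^4 + 90*x^3 - 270*x^2 + 405*x - 243

Expanding det(x·I − A) (e.g. by cofactor expansion or by noting that A is similar to its Jordan form J, which has the same characteristic polynomial as A) gives
  χ_A(x) = x^5 - 15*x^4 + 90*x^3 - 270*x^2 + 405*x - 243
which factors as (x - 3)^5. The eigenvalues (with algebraic multiplicities) are λ = 3 with multiplicity 5.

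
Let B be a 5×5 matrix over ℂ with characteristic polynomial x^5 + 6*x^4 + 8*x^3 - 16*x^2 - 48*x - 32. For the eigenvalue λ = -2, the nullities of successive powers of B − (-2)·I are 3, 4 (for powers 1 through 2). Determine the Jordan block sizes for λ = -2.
Block sizes for λ = -2: [2, 1, 1]

From the dimensions of kernels of powers, the number of Jordan blocks of size at least j is d_j − d_{j−1} where d_j = dim ker(N^j) (with d_0 = 0). Computing the differences gives [3, 1].
The number of blocks of size exactly k is (#blocks of size ≥ k) − (#blocks of size ≥ k + 1), so the partition is: 2 block(s) of size 1, 1 block(s) of size 2.
In nonincreasing order the block sizes are [2, 1, 1].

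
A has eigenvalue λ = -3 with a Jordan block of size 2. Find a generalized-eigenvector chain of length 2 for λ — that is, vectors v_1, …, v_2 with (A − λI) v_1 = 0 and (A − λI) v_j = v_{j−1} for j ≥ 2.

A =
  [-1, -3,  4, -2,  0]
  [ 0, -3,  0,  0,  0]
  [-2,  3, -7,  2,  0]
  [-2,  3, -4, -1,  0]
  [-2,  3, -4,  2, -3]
A Jordan chain for λ = -3 of length 2:
v_1 = (2, 0, -2, -2, -2)ᵀ
v_2 = (1, 0, 0, 0, 0)ᵀ

Let N = A − (-3)·I. We want v_2 with N^2 v_2 = 0 but N^1 v_2 ≠ 0; then v_{j-1} := N · v_j for j = 2, …, 2.

Pick v_2 = (1, 0, 0, 0, 0)ᵀ.
Then v_1 = N · v_2 = (2, 0, -2, -2, -2)ᵀ.

Sanity check: (A − (-3)·I) v_1 = (0, 0, 0, 0, 0)ᵀ = 0. ✓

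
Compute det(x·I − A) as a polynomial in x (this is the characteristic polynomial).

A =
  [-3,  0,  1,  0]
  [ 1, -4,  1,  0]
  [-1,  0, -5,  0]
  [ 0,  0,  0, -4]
x^4 + 16*x^3 + 96*x^2 + 256*x + 256

Expanding det(x·I − A) (e.g. by cofactor expansion or by noting that A is similar to its Jordan form J, which has the same characteristic polynomial as A) gives
  χ_A(x) = x^4 + 16*x^3 + 96*x^2 + 256*x + 256
which factors as (x + 4)^4. The eigenvalues (with algebraic multiplicities) are λ = -4 with multiplicity 4.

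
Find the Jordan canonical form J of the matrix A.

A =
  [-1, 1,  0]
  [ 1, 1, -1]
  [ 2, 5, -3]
J_3(-1)

The characteristic polynomial is
  det(x·I − A) = x^3 + 3*x^2 + 3*x + 1 = (x + 1)^3

Eigenvalues and multiplicities (the geometric multiplicity of λ is n − rank(A − λI), which equals the number of Jordan blocks for λ):
  λ = -1: algebraic multiplicity = 3, geometric multiplicity = 1

Determining the block sizes for each eigenvalue:
  λ = -1: one block (gm = 1), so the single block has size am = 3 → block sizes [3]

Assembling the blocks gives a Jordan form
J =
  [-1,  1,  0]
  [ 0, -1,  1]
  [ 0,  0, -1]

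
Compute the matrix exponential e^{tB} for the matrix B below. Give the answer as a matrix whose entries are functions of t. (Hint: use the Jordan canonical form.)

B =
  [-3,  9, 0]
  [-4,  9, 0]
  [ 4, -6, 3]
e^{tB} =
  [-6*t*exp(3*t) + exp(3*t), 9*t*exp(3*t), 0]
  [-4*t*exp(3*t), 6*t*exp(3*t) + exp(3*t), 0]
  [4*t*exp(3*t), -6*t*exp(3*t), exp(3*t)]

Strategy: write B = P · J · P⁻¹ where J is a Jordan canonical form, so e^{tB} = P · e^{tJ} · P⁻¹, and e^{tJ} can be computed block-by-block.

B has Jordan form
J =
  [3, 1, 0]
  [0, 3, 0]
  [0, 0, 3]
(up to reordering of blocks).

Per-block formulas:
  For a 1×1 block at λ = 3: exp(t · [3]) = [e^(3t)].
  For a 2×2 Jordan block J_2(3): exp(t · J_2(3)) = e^(3t)·(I + t·N), where N is the 2×2 nilpotent shift.

After assembling e^{tJ} and conjugating by P, we get:

e^{tB} =
  [-6*t*exp(3*t) + exp(3*t), 9*t*exp(3*t), 0]
  [-4*t*exp(3*t), 6*t*exp(3*t) + exp(3*t), 0]
  [4*t*exp(3*t), -6*t*exp(3*t), exp(3*t)]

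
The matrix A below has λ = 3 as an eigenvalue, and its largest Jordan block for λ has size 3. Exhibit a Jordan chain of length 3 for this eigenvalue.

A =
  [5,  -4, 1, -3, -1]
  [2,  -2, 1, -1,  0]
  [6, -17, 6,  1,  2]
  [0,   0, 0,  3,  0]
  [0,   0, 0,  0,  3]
A Jordan chain for λ = 3 of length 3:
v_1 = (2, 0, -4, 0, 0)ᵀ
v_2 = (2, 2, 6, 0, 0)ᵀ
v_3 = (1, 0, 0, 0, 0)ᵀ

Let N = A − (3)·I. We want v_3 with N^3 v_3 = 0 but N^2 v_3 ≠ 0; then v_{j-1} := N · v_j for j = 3, …, 2.

Pick v_3 = (1, 0, 0, 0, 0)ᵀ.
Then v_2 = N · v_3 = (2, 2, 6, 0, 0)ᵀ.
Then v_1 = N · v_2 = (2, 0, -4, 0, 0)ᵀ.

Sanity check: (A − (3)·I) v_1 = (0, 0, 0, 0, 0)ᵀ = 0. ✓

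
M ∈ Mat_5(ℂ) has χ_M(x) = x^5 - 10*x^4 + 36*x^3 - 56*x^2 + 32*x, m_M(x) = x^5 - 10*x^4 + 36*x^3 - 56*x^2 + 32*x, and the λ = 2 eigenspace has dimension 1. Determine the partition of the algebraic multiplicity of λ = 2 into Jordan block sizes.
Block sizes for λ = 2: [3]

Step 1 — from the characteristic polynomial, algebraic multiplicity of λ = 2 is 3. From dim ker(M − (2)·I) = 1, there are exactly 1 Jordan blocks for λ = 2.
Step 2 — from the minimal polynomial, the factor (x − 2)^3 tells us the largest block for λ = 2 has size 3.
Step 3 — with total size 3, 1 blocks, and largest block 3, the block sizes (in nonincreasing order) are [3].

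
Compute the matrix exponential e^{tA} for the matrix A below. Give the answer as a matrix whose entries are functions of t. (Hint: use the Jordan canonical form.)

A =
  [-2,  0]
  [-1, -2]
e^{tA} =
  [exp(-2*t), 0]
  [-t*exp(-2*t), exp(-2*t)]

Strategy: write A = P · J · P⁻¹ where J is a Jordan canonical form, so e^{tA} = P · e^{tJ} · P⁻¹, and e^{tJ} can be computed block-by-block.

A has Jordan form
J =
  [-2,  1]
  [ 0, -2]
(up to reordering of blocks).

Per-block formulas:
  For a 2×2 Jordan block J_2(-2): exp(t · J_2(-2)) = e^(-2t)·(I + t·N), where N is the 2×2 nilpotent shift.

After assembling e^{tJ} and conjugating by P, we get:

e^{tA} =
  [exp(-2*t), 0]
  [-t*exp(-2*t), exp(-2*t)]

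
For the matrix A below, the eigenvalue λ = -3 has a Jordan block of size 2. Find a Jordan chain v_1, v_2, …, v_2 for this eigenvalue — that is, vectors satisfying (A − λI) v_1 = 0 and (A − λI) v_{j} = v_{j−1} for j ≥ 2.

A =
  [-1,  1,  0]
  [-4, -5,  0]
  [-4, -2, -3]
A Jordan chain for λ = -3 of length 2:
v_1 = (2, -4, -4)ᵀ
v_2 = (1, 0, 0)ᵀ

Let N = A − (-3)·I. We want v_2 with N^2 v_2 = 0 but N^1 v_2 ≠ 0; then v_{j-1} := N · v_j for j = 2, …, 2.

Pick v_2 = (1, 0, 0)ᵀ.
Then v_1 = N · v_2 = (2, -4, -4)ᵀ.

Sanity check: (A − (-3)·I) v_1 = (0, 0, 0)ᵀ = 0. ✓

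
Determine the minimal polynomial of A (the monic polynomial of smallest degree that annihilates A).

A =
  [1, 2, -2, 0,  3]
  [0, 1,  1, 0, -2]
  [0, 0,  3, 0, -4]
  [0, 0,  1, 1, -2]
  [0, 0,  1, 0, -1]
x^3 - 3*x^2 + 3*x - 1

The characteristic polynomial is χ_A(x) = (x - 1)^5, so the eigenvalues are known. The minimal polynomial is
  m_A(x) = Π_λ (x − λ)^{k_λ}
where k_λ is the size of the *largest* Jordan block for λ (equivalently, the smallest k with (A − λI)^k v = 0 for every generalised eigenvector v of λ).

  λ = 1: largest Jordan block has size 3, contributing (x − 1)^3

So m_A(x) = (x - 1)^3 = x^3 - 3*x^2 + 3*x - 1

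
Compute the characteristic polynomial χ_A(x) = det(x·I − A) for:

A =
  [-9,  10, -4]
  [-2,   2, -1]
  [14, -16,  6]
x^3 + x^2

Expanding det(x·I − A) (e.g. by cofactor expansion or by noting that A is similar to its Jordan form J, which has the same characteristic polynomial as A) gives
  χ_A(x) = x^3 + x^2
which factors as x^2*(x + 1). The eigenvalues (with algebraic multiplicities) are λ = -1 with multiplicity 1, λ = 0 with multiplicity 2.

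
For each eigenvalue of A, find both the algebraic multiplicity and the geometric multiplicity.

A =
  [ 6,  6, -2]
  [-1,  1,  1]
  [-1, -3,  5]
λ = 4: alg = 3, geom = 2

Step 1 — factor the characteristic polynomial to read off the algebraic multiplicities:
  χ_A(x) = (x - 4)^3

Step 2 — compute geometric multiplicities via the rank-nullity identity g(λ) = n − rank(A − λI):
  rank(A − (4)·I) = 1, so dim ker(A − (4)·I) = n − 1 = 2

Summary:
  λ = 4: algebraic multiplicity = 3, geometric multiplicity = 2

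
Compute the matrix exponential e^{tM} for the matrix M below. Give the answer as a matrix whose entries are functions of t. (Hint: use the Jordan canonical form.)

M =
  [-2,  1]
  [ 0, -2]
e^{tM} =
  [exp(-2*t), t*exp(-2*t)]
  [0, exp(-2*t)]

Strategy: write M = P · J · P⁻¹ where J is a Jordan canonical form, so e^{tM} = P · e^{tJ} · P⁻¹, and e^{tJ} can be computed block-by-block.

M has Jordan form
J =
  [-2,  1]
  [ 0, -2]
(up to reordering of blocks).

Per-block formulas:
  For a 2×2 Jordan block J_2(-2): exp(t · J_2(-2)) = e^(-2t)·(I + t·N), where N is the 2×2 nilpotent shift.

After assembling e^{tJ} and conjugating by P, we get:

e^{tM} =
  [exp(-2*t), t*exp(-2*t)]
  [0, exp(-2*t)]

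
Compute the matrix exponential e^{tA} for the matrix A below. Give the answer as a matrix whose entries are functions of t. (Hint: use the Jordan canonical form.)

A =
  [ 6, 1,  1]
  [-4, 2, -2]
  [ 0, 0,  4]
e^{tA} =
  [2*t*exp(4*t) + exp(4*t), t*exp(4*t), t*exp(4*t)]
  [-4*t*exp(4*t), -2*t*exp(4*t) + exp(4*t), -2*t*exp(4*t)]
  [0, 0, exp(4*t)]

Strategy: write A = P · J · P⁻¹ where J is a Jordan canonical form, so e^{tA} = P · e^{tJ} · P⁻¹, and e^{tJ} can be computed block-by-block.

A has Jordan form
J =
  [4, 1, 0]
  [0, 4, 0]
  [0, 0, 4]
(up to reordering of blocks).

Per-block formulas:
  For a 2×2 Jordan block J_2(4): exp(t · J_2(4)) = e^(4t)·(I + t·N), where N is the 2×2 nilpotent shift.
  For a 1×1 block at λ = 4: exp(t · [4]) = [e^(4t)].

After assembling e^{tJ} and conjugating by P, we get:

e^{tA} =
  [2*t*exp(4*t) + exp(4*t), t*exp(4*t), t*exp(4*t)]
  [-4*t*exp(4*t), -2*t*exp(4*t) + exp(4*t), -2*t*exp(4*t)]
  [0, 0, exp(4*t)]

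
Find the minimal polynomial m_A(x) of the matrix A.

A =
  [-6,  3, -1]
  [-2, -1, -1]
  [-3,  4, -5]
x^3 + 12*x^2 + 48*x + 64

The characteristic polynomial is χ_A(x) = (x + 4)^3, so the eigenvalues are known. The minimal polynomial is
  m_A(x) = Π_λ (x − λ)^{k_λ}
where k_λ is the size of the *largest* Jordan block for λ (equivalently, the smallest k with (A − λI)^k v = 0 for every generalised eigenvector v of λ).

  λ = -4: largest Jordan block has size 3, contributing (x + 4)^3

So m_A(x) = (x + 4)^3 = x^3 + 12*x^2 + 48*x + 64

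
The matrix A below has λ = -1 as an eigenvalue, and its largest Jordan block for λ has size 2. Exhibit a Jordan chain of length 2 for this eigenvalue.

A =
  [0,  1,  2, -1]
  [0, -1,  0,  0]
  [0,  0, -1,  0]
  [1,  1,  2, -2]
A Jordan chain for λ = -1 of length 2:
v_1 = (1, 0, 0, 1)ᵀ
v_2 = (1, 0, 0, 0)ᵀ

Let N = A − (-1)·I. We want v_2 with N^2 v_2 = 0 but N^1 v_2 ≠ 0; then v_{j-1} := N · v_j for j = 2, …, 2.

Pick v_2 = (1, 0, 0, 0)ᵀ.
Then v_1 = N · v_2 = (1, 0, 0, 1)ᵀ.

Sanity check: (A − (-1)·I) v_1 = (0, 0, 0, 0)ᵀ = 0. ✓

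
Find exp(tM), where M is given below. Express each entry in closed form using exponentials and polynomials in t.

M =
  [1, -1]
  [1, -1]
e^{tM} =
  [t + 1, -t]
  [t, 1 - t]

Strategy: write M = P · J · P⁻¹ where J is a Jordan canonical form, so e^{tM} = P · e^{tJ} · P⁻¹, and e^{tJ} can be computed block-by-block.

M has Jordan form
J =
  [0, 1]
  [0, 0]
(up to reordering of blocks).

Per-block formulas:
  For a 2×2 Jordan block J_2(0): exp(t · J_2(0)) = e^(0t)·(I + t·N), where N is the 2×2 nilpotent shift.

After assembling e^{tJ} and conjugating by P, we get:

e^{tM} =
  [t + 1, -t]
  [t, 1 - t]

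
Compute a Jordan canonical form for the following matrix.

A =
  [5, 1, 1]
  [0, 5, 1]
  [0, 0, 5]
J_3(5)

The characteristic polynomial is
  det(x·I − A) = x^3 - 15*x^2 + 75*x - 125 = (x - 5)^3

Eigenvalues and multiplicities (the geometric multiplicity of λ is n − rank(A − λI), which equals the number of Jordan blocks for λ):
  λ = 5: algebraic multiplicity = 3, geometric multiplicity = 1

Determining the block sizes for each eigenvalue:
  λ = 5: one block (gm = 1), so the single block has size am = 3 → block sizes [3]

Assembling the blocks gives a Jordan form
J =
  [5, 1, 0]
  [0, 5, 1]
  [0, 0, 5]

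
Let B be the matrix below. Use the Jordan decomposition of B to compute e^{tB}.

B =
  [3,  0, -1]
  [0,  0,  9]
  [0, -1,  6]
e^{tB} =
  [exp(3*t), t^2*exp(3*t)/2, -3*t^2*exp(3*t)/2 - t*exp(3*t)]
  [0, -3*t*exp(3*t) + exp(3*t), 9*t*exp(3*t)]
  [0, -t*exp(3*t), 3*t*exp(3*t) + exp(3*t)]

Strategy: write B = P · J · P⁻¹ where J is a Jordan canonical form, so e^{tB} = P · e^{tJ} · P⁻¹, and e^{tJ} can be computed block-by-block.

B has Jordan form
J =
  [3, 1, 0]
  [0, 3, 1]
  [0, 0, 3]
(up to reordering of blocks).

Per-block formulas:
  For a 3×3 Jordan block J_3(3): exp(t · J_3(3)) = e^(3t)·(I + t·N + (t^2/2)·N^2), where N is the 3×3 nilpotent shift.

After assembling e^{tJ} and conjugating by P, we get:

e^{tB} =
  [exp(3*t), t^2*exp(3*t)/2, -3*t^2*exp(3*t)/2 - t*exp(3*t)]
  [0, -3*t*exp(3*t) + exp(3*t), 9*t*exp(3*t)]
  [0, -t*exp(3*t), 3*t*exp(3*t) + exp(3*t)]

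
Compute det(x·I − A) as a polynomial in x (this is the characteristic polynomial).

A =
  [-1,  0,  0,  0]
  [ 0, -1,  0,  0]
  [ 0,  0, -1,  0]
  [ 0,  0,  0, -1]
x^4 + 4*x^3 + 6*x^2 + 4*x + 1

Expanding det(x·I − A) (e.g. by cofactor expansion or by noting that A is similar to its Jordan form J, which has the same characteristic polynomial as A) gives
  χ_A(x) = x^4 + 4*x^3 + 6*x^2 + 4*x + 1
which factors as (x + 1)^4. The eigenvalues (with algebraic multiplicities) are λ = -1 with multiplicity 4.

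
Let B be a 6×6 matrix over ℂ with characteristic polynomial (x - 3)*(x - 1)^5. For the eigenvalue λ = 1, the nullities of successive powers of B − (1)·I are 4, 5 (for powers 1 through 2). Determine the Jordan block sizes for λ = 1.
Block sizes for λ = 1: [2, 1, 1, 1]

From the dimensions of kernels of powers, the number of Jordan blocks of size at least j is d_j − d_{j−1} where d_j = dim ker(N^j) (with d_0 = 0). Computing the differences gives [4, 1].
The number of blocks of size exactly k is (#blocks of size ≥ k) − (#blocks of size ≥ k + 1), so the partition is: 3 block(s) of size 1, 1 block(s) of size 2.
In nonincreasing order the block sizes are [2, 1, 1, 1].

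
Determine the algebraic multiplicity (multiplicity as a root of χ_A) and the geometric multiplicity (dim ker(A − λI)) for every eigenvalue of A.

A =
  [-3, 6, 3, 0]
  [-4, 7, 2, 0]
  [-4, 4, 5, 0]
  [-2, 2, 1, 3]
λ = 3: alg = 4, geom = 3

Step 1 — factor the characteristic polynomial to read off the algebraic multiplicities:
  χ_A(x) = (x - 3)^4

Step 2 — compute geometric multiplicities via the rank-nullity identity g(λ) = n − rank(A − λI):
  rank(A − (3)·I) = 1, so dim ker(A − (3)·I) = n − 1 = 3

Summary:
  λ = 3: algebraic multiplicity = 4, geometric multiplicity = 3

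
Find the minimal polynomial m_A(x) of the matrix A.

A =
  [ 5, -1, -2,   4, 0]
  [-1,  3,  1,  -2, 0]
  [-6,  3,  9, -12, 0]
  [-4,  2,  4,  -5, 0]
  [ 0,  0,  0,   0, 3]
x^3 - 9*x^2 + 27*x - 27

The characteristic polynomial is χ_A(x) = (x - 3)^5, so the eigenvalues are known. The minimal polynomial is
  m_A(x) = Π_λ (x − λ)^{k_λ}
where k_λ is the size of the *largest* Jordan block for λ (equivalently, the smallest k with (A − λI)^k v = 0 for every generalised eigenvector v of λ).

  λ = 3: largest Jordan block has size 3, contributing (x − 3)^3

So m_A(x) = (x - 3)^3 = x^3 - 9*x^2 + 27*x - 27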